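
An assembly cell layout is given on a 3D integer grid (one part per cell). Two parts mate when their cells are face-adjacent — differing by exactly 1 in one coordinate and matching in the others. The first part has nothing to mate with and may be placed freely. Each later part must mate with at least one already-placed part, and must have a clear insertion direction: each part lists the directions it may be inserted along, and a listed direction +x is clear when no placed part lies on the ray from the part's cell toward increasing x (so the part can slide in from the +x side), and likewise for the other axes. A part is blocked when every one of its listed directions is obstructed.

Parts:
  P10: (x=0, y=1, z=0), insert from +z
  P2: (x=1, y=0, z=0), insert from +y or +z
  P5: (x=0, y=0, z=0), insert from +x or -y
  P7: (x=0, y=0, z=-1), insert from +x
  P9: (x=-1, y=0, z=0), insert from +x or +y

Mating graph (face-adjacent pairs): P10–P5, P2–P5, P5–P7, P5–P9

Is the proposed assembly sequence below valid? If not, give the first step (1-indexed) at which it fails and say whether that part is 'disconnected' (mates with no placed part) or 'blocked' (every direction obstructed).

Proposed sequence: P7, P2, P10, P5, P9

Invalid at step 2 (disconnected)

1. P7@(0, 0, -1) [+x clear] — {P7}
2. P2@(1, 0, 0) — no placed neighbour ⇒ disconnected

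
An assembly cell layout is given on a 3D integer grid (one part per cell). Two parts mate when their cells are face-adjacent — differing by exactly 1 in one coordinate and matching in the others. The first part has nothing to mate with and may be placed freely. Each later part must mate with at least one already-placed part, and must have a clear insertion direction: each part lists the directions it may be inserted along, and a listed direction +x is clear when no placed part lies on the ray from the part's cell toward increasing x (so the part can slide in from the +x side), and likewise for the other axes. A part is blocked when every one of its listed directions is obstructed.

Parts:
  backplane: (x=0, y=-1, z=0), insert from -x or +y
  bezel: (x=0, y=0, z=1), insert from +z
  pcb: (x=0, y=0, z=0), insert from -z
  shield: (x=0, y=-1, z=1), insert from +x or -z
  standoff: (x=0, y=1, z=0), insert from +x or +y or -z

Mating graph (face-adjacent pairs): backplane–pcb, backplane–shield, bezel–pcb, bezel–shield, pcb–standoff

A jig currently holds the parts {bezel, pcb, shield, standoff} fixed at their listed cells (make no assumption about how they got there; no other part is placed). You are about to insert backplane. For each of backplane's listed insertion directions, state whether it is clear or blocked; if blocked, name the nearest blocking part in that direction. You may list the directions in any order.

-x: ray from backplane(0, -1, 0) has no placed part ⇒ clear
+y: nearest on ray is pcb@(0, 0, 0) ⇒ blocked

+y: blocked by pcb; -x: clear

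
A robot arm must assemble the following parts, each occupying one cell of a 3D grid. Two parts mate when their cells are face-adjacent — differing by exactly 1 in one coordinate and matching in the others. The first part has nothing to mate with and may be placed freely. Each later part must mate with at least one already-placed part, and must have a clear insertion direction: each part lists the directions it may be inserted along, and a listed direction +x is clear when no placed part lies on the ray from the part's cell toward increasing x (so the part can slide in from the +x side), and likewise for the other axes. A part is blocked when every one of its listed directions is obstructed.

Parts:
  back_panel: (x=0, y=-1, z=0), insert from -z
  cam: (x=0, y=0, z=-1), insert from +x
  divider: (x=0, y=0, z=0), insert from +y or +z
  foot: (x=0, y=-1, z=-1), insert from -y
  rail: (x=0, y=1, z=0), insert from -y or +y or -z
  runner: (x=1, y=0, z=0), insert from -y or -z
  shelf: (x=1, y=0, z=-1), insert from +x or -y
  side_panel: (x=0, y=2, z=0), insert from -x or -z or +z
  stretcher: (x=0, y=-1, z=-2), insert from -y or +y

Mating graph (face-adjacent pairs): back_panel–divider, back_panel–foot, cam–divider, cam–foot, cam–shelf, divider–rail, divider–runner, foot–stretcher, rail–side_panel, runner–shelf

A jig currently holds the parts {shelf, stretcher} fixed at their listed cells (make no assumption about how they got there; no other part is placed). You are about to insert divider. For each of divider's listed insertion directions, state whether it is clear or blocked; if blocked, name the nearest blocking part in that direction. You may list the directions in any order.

+y: clear; +z: clear

+y: ray from divider(0, 0, 0) has no placed part ⇒ clear
+z: ray from divider(0, 0, 0) has no placed part ⇒ clear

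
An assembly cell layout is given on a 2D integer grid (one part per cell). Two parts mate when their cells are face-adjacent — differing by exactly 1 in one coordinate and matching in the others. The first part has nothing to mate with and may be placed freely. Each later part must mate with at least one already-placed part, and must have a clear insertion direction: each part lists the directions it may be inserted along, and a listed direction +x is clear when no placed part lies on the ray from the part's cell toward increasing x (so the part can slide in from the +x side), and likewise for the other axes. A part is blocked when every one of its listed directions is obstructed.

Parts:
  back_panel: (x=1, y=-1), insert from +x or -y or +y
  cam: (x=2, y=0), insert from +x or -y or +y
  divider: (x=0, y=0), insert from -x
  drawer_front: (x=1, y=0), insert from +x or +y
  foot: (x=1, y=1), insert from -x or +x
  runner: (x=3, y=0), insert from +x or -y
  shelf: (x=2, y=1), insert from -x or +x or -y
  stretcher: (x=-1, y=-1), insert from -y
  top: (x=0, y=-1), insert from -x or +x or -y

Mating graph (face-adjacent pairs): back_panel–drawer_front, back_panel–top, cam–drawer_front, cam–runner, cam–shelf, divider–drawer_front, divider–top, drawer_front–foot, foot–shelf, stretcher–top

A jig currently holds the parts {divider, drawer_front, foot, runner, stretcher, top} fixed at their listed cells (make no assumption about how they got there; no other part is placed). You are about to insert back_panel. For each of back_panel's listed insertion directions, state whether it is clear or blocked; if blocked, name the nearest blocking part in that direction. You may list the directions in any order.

+x: clear; +y: blocked by drawer_front; -y: clear

+x: ray from back_panel(1, -1) has no placed part ⇒ clear
-y: ray from back_panel(1, -1) has no placed part ⇒ clear
+y: nearest on ray is drawer_front@(1, 0) ⇒ blocked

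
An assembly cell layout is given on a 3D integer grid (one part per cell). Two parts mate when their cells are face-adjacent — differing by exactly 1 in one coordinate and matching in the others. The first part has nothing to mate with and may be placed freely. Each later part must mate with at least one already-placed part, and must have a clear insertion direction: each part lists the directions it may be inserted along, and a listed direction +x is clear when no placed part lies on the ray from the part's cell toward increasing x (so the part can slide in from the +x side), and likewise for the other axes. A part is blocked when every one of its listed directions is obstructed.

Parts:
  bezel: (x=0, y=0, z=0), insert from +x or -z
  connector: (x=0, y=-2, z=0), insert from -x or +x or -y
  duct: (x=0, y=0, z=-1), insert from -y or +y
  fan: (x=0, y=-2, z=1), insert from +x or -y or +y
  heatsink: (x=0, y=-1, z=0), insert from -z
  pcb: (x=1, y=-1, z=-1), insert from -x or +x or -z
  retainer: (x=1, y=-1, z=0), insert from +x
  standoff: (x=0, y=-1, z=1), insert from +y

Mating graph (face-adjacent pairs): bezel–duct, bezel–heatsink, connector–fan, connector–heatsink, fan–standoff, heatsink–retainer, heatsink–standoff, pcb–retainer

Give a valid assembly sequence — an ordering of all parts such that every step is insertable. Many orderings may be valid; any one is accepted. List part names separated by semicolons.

1. duct@(0, 0, -1) [-y clear] — {duct}
2. bezel@(0, 0, 0) [+x clear] — {bezel, duct}
3. heatsink@(0, -1, 0) [-z clear] — {bezel, duct, heatsink}
4. standoff@(0, -1, 1) [+y clear] — {bezel, duct, heatsink, standoff}
5. fan@(0, -2, 1) [+x clear] — {bezel, duct, fan, heatsink, standoff}
6. connector@(0, -2, 0) [-x clear] — {bezel, connector, duct, fan, heatsink, standoff}
7. retainer@(1, -1, 0) [+x clear] — {bezel, connector, duct, fan, heatsink, retainer, standoff}
8. pcb@(1, -1, -1) [-x clear] — {bezel, connector, duct, fan, heatsink, pcb, retainer, standoff}

duct; bezel; heatsink; standoff; fan; connector; retainer; pcb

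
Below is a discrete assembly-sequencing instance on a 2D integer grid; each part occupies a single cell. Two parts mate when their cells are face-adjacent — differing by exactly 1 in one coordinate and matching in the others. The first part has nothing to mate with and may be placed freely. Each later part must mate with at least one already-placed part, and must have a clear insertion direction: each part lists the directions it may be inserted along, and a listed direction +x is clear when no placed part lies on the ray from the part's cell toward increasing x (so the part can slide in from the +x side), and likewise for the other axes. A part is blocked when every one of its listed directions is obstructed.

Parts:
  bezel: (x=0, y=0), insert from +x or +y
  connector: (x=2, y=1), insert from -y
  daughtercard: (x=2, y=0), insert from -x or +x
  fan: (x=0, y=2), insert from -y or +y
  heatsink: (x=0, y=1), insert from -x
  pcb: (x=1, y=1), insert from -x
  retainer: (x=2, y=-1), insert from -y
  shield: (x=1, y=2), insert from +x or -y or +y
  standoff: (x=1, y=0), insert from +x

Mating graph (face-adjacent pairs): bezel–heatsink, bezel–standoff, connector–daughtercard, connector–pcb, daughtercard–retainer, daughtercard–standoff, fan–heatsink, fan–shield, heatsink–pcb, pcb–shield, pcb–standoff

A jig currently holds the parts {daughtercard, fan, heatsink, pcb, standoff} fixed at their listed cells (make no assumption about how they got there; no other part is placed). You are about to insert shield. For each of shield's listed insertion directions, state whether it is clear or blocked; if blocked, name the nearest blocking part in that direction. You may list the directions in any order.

+x: ray from shield(1, 2) has no placed part ⇒ clear
-y: nearest on ray is pcb@(1, 1) ⇒ blocked
+y: ray from shield(1, 2) has no placed part ⇒ clear

+x: clear; +y: clear; -y: blocked by pcb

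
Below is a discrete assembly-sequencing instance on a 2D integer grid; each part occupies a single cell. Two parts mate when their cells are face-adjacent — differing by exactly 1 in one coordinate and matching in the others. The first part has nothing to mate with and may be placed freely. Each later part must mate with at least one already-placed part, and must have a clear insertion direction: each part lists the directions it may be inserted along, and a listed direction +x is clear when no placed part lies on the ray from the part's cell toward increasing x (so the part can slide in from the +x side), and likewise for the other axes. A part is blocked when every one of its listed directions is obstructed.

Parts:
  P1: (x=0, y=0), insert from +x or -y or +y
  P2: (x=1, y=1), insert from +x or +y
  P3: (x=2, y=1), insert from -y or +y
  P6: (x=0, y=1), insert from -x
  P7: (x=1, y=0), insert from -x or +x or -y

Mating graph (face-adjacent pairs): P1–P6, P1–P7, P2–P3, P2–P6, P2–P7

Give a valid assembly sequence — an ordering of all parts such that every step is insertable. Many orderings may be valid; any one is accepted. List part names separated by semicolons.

P3; P2; P6; P1; P7

1. P3@(2, 1) [-y clear] — {P3}
2. P2@(1, 1) [+y clear] — {P2, P3}
3. P6@(0, 1) [-x clear] — {P2, P3, P6}
4. P1@(0, 0) [+x clear] — {P1, P2, P3, P6}
5. P7@(1, 0) [+x clear] — {P1, P2, P3, P6, P7}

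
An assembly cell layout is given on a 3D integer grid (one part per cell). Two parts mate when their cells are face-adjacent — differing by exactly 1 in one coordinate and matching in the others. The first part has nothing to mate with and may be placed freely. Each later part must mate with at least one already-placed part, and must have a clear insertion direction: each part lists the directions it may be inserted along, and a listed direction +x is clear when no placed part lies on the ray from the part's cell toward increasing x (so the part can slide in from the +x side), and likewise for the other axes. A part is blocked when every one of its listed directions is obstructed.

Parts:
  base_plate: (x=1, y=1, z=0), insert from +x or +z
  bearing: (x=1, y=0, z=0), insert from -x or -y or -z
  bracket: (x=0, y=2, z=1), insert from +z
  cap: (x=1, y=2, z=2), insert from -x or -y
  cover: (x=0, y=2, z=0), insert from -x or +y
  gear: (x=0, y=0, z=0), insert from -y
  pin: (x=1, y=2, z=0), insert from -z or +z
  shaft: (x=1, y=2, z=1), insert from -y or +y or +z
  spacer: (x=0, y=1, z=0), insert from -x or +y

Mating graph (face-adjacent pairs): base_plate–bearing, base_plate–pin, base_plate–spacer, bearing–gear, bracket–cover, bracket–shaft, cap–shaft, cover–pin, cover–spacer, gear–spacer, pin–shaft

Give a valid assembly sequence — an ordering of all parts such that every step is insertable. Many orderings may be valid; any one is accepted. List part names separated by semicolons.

spacer; gear; cover; bracket; shaft; bearing; pin; base_plate; cap

1. spacer@(0, 1, 0) [-x clear] — {spacer}
2. gear@(0, 0, 0) [-y clear] — {gear, spacer}
3. cover@(0, 2, 0) [-x clear] — {cover, gear, spacer}
4. bracket@(0, 2, 1) [+z clear] — {bracket, cover, gear, spacer}
5. shaft@(1, 2, 1) [-y clear] — {bracket, cover, gear, shaft, spacer}
6. bearing@(1, 0, 0) [-y clear] — {bearing, bracket, cover, gear, shaft, spacer}
7. pin@(1, 2, 0) [-z clear] — {bearing, bracket, cover, gear, pin, shaft, spacer}
8. base_plate@(1, 1, 0) [+x clear] — {base_plate, bearing, bracket, cover, gear, pin, shaft, spacer}
9. cap@(1, 2, 2) [-x clear] — {base_plate, bearing, bracket, cap, cover, gear, pin, shaft, spacer}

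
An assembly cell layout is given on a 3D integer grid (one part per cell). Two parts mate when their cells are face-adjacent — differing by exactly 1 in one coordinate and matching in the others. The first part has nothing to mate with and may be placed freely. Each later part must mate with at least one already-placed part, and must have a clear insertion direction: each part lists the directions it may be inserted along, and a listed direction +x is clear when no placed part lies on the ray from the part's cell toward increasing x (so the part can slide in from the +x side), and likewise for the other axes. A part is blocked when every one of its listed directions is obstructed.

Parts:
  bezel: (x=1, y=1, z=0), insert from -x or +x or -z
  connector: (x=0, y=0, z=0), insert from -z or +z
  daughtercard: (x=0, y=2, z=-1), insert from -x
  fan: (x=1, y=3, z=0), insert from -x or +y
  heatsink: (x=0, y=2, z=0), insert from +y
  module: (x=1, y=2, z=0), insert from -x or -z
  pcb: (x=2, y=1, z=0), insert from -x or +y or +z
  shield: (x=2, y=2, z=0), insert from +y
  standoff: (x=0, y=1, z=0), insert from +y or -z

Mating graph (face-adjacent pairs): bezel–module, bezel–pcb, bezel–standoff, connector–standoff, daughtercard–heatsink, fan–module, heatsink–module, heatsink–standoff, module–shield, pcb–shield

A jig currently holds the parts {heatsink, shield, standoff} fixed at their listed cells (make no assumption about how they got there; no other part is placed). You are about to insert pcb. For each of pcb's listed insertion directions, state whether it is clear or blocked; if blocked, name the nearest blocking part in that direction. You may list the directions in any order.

+y: blocked by shield; +z: clear; -x: blocked by standoff

-x: nearest on ray is standoff@(0, 1, 0) ⇒ blocked
+y: nearest on ray is shield@(2, 2, 0) ⇒ blocked
+z: ray from pcb(2, 1, 0) has no placed part ⇒ clear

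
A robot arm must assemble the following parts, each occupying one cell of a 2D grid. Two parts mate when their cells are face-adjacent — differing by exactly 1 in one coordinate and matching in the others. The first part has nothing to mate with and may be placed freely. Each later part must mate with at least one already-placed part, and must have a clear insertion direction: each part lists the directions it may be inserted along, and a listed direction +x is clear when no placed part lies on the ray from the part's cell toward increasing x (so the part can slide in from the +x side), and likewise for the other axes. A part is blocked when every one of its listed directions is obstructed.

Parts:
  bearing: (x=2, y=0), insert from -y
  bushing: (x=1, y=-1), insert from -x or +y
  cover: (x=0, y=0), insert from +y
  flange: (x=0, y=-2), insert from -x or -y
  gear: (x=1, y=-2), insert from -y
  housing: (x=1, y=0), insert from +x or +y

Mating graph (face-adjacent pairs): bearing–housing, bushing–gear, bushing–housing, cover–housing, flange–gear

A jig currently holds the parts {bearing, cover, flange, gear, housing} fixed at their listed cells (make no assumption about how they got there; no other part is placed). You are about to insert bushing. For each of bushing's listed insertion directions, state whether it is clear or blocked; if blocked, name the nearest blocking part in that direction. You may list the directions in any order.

-x: ray from bushing(1, -1) has no placed part ⇒ clear
+y: nearest on ray is housing@(1, 0) ⇒ blocked

+y: blocked by housing; -x: clear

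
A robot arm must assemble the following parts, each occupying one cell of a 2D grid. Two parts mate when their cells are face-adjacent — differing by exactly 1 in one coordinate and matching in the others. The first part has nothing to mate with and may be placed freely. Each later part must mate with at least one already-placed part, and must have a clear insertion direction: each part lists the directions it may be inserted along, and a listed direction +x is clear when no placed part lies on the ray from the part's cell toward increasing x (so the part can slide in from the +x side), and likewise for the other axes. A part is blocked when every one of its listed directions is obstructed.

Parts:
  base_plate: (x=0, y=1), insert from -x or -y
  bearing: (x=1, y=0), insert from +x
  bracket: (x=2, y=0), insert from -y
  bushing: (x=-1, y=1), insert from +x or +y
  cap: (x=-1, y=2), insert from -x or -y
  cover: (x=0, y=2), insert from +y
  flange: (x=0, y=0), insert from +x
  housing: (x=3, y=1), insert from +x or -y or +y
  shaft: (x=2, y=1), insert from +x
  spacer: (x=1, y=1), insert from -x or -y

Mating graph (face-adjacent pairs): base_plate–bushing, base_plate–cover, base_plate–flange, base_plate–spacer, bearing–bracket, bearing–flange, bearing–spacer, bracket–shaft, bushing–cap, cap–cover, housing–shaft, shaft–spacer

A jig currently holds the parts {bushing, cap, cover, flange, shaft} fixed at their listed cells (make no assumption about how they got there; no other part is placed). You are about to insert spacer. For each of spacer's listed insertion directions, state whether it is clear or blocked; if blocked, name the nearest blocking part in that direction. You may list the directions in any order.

-x: nearest on ray is bushing@(-1, 1) ⇒ blocked
-y: ray from spacer(1, 1) has no placed part ⇒ clear

-x: blocked by bushing; -y: clear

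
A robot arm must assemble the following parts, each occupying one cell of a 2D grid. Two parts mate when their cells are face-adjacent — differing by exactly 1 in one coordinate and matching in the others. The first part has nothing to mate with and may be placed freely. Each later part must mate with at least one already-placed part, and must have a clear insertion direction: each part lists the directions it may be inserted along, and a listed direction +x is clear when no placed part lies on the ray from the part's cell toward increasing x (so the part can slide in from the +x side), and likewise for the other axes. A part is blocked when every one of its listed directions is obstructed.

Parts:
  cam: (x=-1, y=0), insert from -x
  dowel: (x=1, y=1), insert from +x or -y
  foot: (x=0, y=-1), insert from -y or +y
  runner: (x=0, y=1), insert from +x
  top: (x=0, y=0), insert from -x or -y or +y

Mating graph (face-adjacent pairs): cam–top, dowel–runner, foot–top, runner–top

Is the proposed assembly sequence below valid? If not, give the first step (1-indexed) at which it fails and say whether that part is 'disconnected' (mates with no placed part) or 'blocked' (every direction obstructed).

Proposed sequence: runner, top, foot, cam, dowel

Valid

1. runner@(0, 1) [+x clear] — {runner}
2. top@(0, 0) [-x clear] — {runner, top}
3. foot@(0, -1) [-y clear] — {foot, runner, top}
4. cam@(-1, 0) [-x clear] — {cam, foot, runner, top}
5. dowel@(1, 1) [+x clear] — {cam, dowel, foot, runner, top}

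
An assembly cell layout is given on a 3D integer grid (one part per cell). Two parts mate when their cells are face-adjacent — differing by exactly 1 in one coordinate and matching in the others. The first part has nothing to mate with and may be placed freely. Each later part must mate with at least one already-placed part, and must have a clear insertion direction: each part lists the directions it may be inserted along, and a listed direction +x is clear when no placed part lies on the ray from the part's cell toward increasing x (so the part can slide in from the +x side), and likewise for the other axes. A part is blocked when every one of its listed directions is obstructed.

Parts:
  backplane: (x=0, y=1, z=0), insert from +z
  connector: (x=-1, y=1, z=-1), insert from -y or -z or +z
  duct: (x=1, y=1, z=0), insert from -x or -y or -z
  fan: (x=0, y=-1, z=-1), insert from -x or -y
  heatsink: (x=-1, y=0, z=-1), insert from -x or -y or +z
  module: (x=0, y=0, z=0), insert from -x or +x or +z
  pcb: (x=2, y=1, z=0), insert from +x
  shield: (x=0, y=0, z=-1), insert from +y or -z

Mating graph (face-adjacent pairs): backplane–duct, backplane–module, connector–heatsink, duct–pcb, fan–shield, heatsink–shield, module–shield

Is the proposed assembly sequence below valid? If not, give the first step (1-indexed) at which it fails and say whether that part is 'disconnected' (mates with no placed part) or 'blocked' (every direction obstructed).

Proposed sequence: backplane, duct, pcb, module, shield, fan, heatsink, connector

Valid

1. backplane@(0, 1, 0) [+z clear] — {backplane}
2. duct@(1, 1, 0) [-y clear] — {backplane, duct}
3. pcb@(2, 1, 0) [+x clear] — {backplane, duct, pcb}
4. module@(0, 0, 0) [-x clear] — {backplane, duct, module, pcb}
5. shield@(0, 0, -1) [+y clear] — {backplane, duct, module, pcb, shield}
6. fan@(0, -1, -1) [-x clear] — {backplane, duct, fan, module, pcb, shield}
7. heatsink@(-1, 0, -1) [-x clear] — {backplane, duct, fan, heatsink, module, pcb, shield}
8. connector@(-1, 1, -1) [-z clear] — {backplane, connector, duct, fan, heatsink, module, pcb, shield}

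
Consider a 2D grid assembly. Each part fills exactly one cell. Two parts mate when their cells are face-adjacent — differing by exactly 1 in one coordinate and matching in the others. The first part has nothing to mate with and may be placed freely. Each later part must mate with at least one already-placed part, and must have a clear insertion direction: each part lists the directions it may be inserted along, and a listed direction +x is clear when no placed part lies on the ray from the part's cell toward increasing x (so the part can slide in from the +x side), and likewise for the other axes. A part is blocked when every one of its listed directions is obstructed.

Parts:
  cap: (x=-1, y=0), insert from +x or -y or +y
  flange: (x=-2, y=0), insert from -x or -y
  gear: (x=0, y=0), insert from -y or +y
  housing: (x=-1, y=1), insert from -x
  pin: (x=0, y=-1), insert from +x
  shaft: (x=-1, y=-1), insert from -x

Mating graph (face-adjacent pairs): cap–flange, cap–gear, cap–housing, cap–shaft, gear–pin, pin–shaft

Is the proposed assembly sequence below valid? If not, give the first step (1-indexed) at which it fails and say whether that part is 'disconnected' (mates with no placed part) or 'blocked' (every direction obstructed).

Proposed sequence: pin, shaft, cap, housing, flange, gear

Valid

1. pin@(0, -1) [+x clear] — {pin}
2. shaft@(-1, -1) [-x clear] — {pin, shaft}
3. cap@(-1, 0) [+x clear] — {cap, pin, shaft}
4. housing@(-1, 1) [-x clear] — {cap, housing, pin, shaft}
5. flange@(-2, 0) [-x clear] — {cap, flange, housing, pin, shaft}
6. gear@(0, 0) [+y clear] — {cap, flange, gear, housing, pin, shaft}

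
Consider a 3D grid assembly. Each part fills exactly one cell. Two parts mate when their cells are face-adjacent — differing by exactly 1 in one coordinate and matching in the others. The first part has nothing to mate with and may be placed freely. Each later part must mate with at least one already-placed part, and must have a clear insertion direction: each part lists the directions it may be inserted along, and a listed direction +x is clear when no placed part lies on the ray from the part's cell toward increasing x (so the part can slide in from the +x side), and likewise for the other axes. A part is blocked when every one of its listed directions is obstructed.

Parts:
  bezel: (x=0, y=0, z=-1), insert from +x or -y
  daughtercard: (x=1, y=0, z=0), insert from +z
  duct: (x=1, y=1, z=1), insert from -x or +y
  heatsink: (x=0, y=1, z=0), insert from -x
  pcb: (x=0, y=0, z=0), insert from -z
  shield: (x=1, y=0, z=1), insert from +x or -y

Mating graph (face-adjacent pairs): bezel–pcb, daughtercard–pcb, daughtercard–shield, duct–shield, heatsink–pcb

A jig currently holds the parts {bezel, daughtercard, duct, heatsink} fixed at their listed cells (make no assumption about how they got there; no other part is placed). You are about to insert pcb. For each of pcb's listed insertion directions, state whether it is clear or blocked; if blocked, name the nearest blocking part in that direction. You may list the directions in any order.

-z: blocked by bezel

-z: nearest on ray is bezel@(0, 0, -1) ⇒ blocked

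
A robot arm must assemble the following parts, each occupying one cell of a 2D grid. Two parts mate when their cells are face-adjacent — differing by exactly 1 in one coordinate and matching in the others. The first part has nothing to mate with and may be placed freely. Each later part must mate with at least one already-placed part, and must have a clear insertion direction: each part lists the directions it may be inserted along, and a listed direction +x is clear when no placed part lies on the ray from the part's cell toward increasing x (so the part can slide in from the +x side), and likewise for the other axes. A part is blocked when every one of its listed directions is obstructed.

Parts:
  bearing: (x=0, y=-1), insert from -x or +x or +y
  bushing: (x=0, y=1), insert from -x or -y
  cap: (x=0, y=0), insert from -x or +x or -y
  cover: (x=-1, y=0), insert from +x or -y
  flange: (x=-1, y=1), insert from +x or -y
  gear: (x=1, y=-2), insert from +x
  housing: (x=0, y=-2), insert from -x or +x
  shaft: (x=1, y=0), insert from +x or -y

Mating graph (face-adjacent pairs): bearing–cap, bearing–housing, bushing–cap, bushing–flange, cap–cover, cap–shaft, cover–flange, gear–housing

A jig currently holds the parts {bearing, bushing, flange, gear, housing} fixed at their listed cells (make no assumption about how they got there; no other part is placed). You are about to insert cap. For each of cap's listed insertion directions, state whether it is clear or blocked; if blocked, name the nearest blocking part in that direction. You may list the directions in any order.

+x: clear; -x: clear; -y: blocked by bearing

-x: ray from cap(0, 0) has no placed part ⇒ clear
+x: ray from cap(0, 0) has no placed part ⇒ clear
-y: nearest on ray is bearing@(0, -1) ⇒ blocked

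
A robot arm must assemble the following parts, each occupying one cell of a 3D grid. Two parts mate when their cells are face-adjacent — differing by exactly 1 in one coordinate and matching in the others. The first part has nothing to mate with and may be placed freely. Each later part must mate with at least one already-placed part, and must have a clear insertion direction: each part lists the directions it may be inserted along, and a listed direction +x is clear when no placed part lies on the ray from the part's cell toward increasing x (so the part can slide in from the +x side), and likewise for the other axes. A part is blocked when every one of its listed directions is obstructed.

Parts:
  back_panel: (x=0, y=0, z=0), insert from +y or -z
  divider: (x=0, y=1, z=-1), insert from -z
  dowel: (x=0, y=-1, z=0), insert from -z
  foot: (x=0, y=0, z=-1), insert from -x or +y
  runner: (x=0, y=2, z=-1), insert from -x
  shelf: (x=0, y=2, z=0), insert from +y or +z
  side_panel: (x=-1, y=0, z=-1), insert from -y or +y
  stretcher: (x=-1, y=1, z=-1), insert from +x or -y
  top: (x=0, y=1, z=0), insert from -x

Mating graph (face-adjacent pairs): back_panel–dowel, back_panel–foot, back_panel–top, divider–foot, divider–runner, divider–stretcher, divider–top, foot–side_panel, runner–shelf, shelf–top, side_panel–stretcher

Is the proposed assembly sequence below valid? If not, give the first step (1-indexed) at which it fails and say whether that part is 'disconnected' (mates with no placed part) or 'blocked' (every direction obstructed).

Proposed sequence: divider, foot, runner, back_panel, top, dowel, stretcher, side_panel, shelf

Valid

1. divider@(0, 1, -1) [-z clear] — {divider}
2. foot@(0, 0, -1) [-x clear] — {divider, foot}
3. runner@(0, 2, -1) [-x clear] — {divider, foot, runner}
4. back_panel@(0, 0, 0) [+y clear] — {back_panel, divider, foot, runner}
5. top@(0, 1, 0) [-x clear] — {back_panel, divider, foot, runner, top}
6. dowel@(0, -1, 0) [-z clear] — {back_panel, divider, dowel, foot, runner, top}
7. stretcher@(-1, 1, -1) [-y clear] — {back_panel, divider, dowel, foot, runner, stretcher, top}
8. side_panel@(-1, 0, -1) [-y clear] — {back_panel, divider, dowel, foot, runner, side_panel, stretcher, top}
9. shelf@(0, 2, 0) [+y clear] — {back_panel, divider, dowel, foot, runner, shelf, side_panel, stretcher, top}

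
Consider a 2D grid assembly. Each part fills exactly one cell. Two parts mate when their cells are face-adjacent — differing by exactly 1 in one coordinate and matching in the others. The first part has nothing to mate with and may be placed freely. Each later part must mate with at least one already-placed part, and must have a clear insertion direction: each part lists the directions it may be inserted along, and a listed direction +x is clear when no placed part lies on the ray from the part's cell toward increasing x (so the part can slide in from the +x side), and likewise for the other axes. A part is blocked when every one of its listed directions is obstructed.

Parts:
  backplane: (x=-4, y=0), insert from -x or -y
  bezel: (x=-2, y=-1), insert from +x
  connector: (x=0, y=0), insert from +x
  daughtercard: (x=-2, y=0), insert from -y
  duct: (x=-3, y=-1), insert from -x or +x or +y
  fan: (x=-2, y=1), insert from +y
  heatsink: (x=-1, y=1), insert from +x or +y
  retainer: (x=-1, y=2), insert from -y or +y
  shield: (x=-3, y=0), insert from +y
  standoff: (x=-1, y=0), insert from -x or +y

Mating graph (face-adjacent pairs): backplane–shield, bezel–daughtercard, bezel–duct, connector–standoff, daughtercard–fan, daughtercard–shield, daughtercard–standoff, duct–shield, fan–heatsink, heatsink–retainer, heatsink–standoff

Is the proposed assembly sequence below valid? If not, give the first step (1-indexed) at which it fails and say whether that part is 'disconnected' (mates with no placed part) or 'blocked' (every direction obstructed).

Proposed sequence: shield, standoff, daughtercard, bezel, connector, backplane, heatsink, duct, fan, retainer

Invalid at step 2 (disconnected)

1. shield@(-3, 0) [+y clear] — {shield}
2. standoff@(-1, 0) — no placed neighbour ⇒ disconnected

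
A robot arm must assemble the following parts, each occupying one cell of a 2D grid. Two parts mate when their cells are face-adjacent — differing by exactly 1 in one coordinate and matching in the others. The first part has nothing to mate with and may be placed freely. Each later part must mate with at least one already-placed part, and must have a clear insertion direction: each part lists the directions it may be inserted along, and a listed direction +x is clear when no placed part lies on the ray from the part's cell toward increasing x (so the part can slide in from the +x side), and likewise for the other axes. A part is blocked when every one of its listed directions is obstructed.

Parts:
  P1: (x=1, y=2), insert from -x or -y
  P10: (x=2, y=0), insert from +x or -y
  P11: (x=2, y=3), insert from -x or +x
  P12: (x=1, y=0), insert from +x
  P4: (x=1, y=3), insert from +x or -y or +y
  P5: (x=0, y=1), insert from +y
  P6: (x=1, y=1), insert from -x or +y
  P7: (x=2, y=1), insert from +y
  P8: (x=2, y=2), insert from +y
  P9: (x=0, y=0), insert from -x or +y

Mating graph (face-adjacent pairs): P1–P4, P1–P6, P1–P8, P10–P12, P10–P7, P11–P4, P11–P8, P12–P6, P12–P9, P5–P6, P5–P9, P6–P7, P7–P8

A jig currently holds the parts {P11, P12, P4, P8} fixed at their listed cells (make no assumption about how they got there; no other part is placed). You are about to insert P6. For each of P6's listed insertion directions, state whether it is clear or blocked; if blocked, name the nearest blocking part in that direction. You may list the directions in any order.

+y: blocked by P4; -x: clear

-x: ray from P6(1, 1) has no placed part ⇒ clear
+y: nearest on ray is P4@(1, 3) ⇒ blocked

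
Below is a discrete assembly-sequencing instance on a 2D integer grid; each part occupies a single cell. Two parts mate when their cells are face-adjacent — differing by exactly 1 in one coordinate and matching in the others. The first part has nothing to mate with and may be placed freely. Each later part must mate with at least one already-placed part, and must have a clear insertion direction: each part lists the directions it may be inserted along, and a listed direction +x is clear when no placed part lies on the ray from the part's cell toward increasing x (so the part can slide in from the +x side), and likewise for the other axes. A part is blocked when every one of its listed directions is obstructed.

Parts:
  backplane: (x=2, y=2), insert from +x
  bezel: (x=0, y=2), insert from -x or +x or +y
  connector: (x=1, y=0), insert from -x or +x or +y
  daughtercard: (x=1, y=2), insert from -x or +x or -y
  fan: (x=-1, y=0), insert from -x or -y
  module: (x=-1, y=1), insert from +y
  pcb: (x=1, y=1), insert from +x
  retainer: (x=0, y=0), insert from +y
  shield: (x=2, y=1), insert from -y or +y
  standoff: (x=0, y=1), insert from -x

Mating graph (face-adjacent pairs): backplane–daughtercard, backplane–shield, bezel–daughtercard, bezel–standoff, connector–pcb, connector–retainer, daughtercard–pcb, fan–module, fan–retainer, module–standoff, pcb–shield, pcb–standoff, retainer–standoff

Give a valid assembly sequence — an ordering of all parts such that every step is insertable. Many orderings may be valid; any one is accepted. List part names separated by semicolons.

retainer; connector; pcb; fan; shield; backplane; standoff; module; daughtercard; bezel

1. retainer@(0, 0) [+y clear] — {retainer}
2. connector@(1, 0) [+x clear] — {connector, retainer}
3. pcb@(1, 1) [+x clear] — {connector, pcb, retainer}
4. fan@(-1, 0) [-x clear] — {connector, fan, pcb, retainer}
5. shield@(2, 1) [-y clear] — {connector, fan, pcb, retainer, shield}
6. backplane@(2, 2) [+x clear] — {backplane, connector, fan, pcb, retainer, shield}
7. standoff@(0, 1) [-x clear] — {backplane, connector, fan, pcb, retainer, shield, standoff}
8. module@(-1, 1) [+y clear] — {backplane, connector, fan, module, pcb, retainer, shield, standoff}
9. daughtercard@(1, 2) [-x clear] — {backplane, connector, daughtercard, fan, module, pcb, retainer, shield, standoff}
10. bezel@(0, 2) [-x clear] — {backplane, bezel, connector, daughtercard, fan, module, pcb, retainer, shield, standoff}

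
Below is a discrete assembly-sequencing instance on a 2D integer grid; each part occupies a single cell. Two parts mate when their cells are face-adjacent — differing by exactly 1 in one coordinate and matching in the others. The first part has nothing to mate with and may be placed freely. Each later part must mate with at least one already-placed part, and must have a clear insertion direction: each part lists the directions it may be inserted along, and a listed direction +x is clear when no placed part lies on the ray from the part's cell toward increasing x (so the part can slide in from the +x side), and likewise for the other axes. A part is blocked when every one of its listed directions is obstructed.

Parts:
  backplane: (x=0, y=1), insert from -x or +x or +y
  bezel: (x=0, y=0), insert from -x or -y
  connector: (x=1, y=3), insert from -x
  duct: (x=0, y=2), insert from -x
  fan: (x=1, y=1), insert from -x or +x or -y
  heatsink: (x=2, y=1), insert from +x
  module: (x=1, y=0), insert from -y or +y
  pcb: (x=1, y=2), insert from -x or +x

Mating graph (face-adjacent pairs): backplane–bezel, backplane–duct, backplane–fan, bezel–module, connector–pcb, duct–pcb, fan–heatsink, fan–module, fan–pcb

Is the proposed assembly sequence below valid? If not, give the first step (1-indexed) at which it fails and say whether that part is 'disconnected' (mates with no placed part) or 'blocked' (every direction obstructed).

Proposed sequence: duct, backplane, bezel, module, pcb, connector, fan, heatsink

1. duct@(0, 2) [-x clear] — {duct}
2. backplane@(0, 1) [-x clear] — {backplane, duct}
3. bezel@(0, 0) [-x clear] — {backplane, bezel, duct}
4. module@(1, 0) [-y clear] — {backplane, bezel, duct, module}
5. pcb@(1, 2) [+x clear] — {backplane, bezel, duct, module, pcb}
6. connector@(1, 3) [-x clear] — {backplane, bezel, connector, duct, module, pcb}
7. fan@(1, 1) [+x clear] — {backplane, bezel, connector, duct, fan, module, pcb}
8. heatsink@(2, 1) [+x clear] — {backplane, bezel, connector, duct, fan, heatsink, module, pcb}

Valid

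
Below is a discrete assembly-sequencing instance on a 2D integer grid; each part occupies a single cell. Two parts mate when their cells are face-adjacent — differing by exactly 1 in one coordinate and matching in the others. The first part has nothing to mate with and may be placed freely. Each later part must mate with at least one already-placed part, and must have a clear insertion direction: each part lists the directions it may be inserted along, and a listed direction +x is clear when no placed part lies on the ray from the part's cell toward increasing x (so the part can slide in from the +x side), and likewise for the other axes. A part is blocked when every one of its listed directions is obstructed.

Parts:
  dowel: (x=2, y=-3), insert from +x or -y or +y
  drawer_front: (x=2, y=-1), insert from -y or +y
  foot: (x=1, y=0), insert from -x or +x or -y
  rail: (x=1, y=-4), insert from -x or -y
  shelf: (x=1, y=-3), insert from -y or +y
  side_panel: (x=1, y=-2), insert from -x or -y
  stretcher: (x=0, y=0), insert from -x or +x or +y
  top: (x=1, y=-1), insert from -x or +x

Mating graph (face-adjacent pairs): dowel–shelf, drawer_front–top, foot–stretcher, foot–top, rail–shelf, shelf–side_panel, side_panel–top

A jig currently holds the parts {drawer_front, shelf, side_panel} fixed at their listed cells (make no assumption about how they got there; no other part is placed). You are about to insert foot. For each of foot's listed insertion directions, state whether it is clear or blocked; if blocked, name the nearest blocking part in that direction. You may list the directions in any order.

-x: ray from foot(1, 0) has no placed part ⇒ clear
+x: ray from foot(1, 0) has no placed part ⇒ clear
-y: nearest on ray is side_panel@(1, -2) ⇒ blocked

+x: clear; -x: clear; -y: blocked by side_panel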